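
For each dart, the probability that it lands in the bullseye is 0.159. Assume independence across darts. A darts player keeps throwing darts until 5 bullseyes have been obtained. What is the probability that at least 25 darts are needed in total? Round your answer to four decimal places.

0.6685

Needing more than 24 darts ⇔ fewer than 5 successes in the first 24. With X ~ Binomial(24, 0.159), P(Y > 24) = P(X ≤ 4).
  k=0: C(24,0)·0.159^0·0.841^24 = 0.015671
  k=1: C(24,1)·0.159^1·0.841^23 = 0.071108
  k=2: C(24,2)·0.159^2·0.841^22 = 0.154602
  k=3: C(24,3)·0.159^3·0.841^21 = 0.214347
  k=4: C(24,4)·0.159^4·0.841^20 = 0.212754
P(X ≤ 4) = 0.668482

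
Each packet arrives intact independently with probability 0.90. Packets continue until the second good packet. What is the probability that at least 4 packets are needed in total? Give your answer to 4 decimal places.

0.0280

Needing more than 3 packets ⇔ fewer than 2 successes in the first 3. With X ~ Binomial(3, 0.90), P(Y > 3) = P(X ≤ 1).
  k=0: C(3,0)·0.90^0·0.10^3 = 0.001000
  k=1: C(3,1)·0.90^1·0.10^2 = 0.027000
P(X ≤ 1) = 0.028000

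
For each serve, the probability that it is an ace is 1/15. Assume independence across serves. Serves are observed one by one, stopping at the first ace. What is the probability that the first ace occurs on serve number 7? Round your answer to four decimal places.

Geometric (trials to first success), p = 0.066667.
P(Y = 7) = (1−p)^6 · p = 0.66103 · 0.066667 = 0.044069

0.0441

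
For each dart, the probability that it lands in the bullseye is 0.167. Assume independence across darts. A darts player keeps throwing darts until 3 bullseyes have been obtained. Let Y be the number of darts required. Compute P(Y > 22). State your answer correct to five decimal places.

0.26385

Needing more than 22 darts ⇔ fewer than 3 successes in the first 22. With X ~ Binomial(22, 0.167), P(Y > 22) = P(X ≤ 2).
  k=0: C(22,0)·0.167^0·0.833^22 = 0.0179552
  k=1: C(22,1)·0.167^1·0.833^21 = 0.0791925
  k=2: C(22,2)·0.167^2·0.833^20 = 0.1667036
P(X ≤ 2) = 0.2638513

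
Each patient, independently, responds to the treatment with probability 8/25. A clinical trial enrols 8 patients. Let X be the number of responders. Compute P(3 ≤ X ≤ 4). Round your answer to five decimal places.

0.42374

X ~ Binomial(8, 0.32); P(3 ≤ X ≤ 4) = Σ C(8,k) p^k (1−p)^(8−k) over k:
  k=3: C(8,3)·0.32^3·0.68^5 = 0.2667980
  k=4: C(8,4)·0.32^4·0.68^4 = 0.1569400
Total = 0.4237380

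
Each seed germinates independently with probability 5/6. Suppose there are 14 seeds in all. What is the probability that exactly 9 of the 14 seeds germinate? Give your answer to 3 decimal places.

X ~ Binomial(n=14, p=0.833333).
P(X=9) = C(14,9) · p^9 · (1−p)^5
= 2002 · 0.19381 · 0.0001286 = 0.04990

0.050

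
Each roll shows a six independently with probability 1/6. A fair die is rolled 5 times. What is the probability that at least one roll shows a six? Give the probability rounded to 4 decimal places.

P(at least one) = 1 − P(none) = 1 − (1 − 0.166667)^5
= 1 − 0.401878 = 0.598122

0.5981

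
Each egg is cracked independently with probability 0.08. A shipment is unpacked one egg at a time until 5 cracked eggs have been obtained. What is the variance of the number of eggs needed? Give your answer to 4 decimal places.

Y = total eggs until the fifth success; negative binomial with r=5, p=0.08.
Var(Y) = r(1−p)/p² = 5·0.92 / 0.08² = 718.750000

718.7500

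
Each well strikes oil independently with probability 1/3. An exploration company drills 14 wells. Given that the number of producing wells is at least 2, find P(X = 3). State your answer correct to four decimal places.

X ~ Binomial(14, 0.333333). Want P(X=3 | X≥2) = P(X=3) / P(X≥2).
P(X=3) = C(14,3)·0.333333^3·0.666667^11 = 0.155860
P(X≥2) = 1 − 0.003425 − 0.023978 = 0.972596
Ratio = 0.155860 / 0.972596 = 0.160251

0.1603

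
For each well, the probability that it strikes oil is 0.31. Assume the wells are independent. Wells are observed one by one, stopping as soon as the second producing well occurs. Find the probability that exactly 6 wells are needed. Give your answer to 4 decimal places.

Y = trial on which the second success occurs; negative binomial, r=2, p=0.31.
P(Y=6) = C(5,1) · p^2 · (1−p)^4
= 5 · 0.0961 · 0.22667 = 0.108916

0.1089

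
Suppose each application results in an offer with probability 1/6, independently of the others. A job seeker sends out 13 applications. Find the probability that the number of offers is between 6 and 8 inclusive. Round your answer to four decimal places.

X ~ Binomial(13, 0.166667); P(6 ≤ X ≤ 8) = Σ C(13,k) p^k (1−p)^(13−k) over k:
  k=6: C(13,6)·0.166667^6·0.833333^7 = 0.010265
  k=7: C(13,7)·0.166667^7·0.833333^6 = 0.002053
  k=8: C(13,8)·0.166667^8·0.833333^5 = 0.000308
Total = 0.012625

0.0126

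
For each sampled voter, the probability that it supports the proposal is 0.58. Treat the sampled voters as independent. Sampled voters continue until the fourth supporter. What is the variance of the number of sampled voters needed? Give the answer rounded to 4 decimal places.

Y = total sampled voters until the fourth success; negative binomial with r=4, p=0.58.
Var(Y) = r(1−p)/p² = 4·0.42 / 0.58² = 4.994055

4.9941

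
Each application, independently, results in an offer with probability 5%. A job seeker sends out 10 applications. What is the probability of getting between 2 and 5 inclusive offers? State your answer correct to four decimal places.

0.0861

X ~ Binomial(10, 0.05); P(2 ≤ X ≤ 5) = Σ C(10,k) p^k (1−p)^(10−k) over k:
  k=2: C(10,2)·0.05^2·0.95^8 = 0.074635
  k=3: C(10,3)·0.05^3·0.95^7 = 0.010475
  k=4: C(10,4)·0.05^4·0.95^6 = 0.000965
  k=5: C(10,5)·0.05^5·0.95^5 = 0.000061
Total = 0.086136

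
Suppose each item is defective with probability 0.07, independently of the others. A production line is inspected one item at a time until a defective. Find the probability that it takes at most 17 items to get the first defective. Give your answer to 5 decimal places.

0.70879

Y = number of items to the first success; geometric, p = 0.07.
P(Y ≤ 17) = 1 − (1−p)^17 = 1 − 0.2912126 = 0.7087874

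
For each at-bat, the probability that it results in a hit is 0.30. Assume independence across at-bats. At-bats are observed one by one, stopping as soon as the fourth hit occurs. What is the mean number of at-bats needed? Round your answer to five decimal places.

13.33333

Y = total at-bats until the fourth success; negative binomial with r=4, p=0.30.
E[Y] = r / p = 4 / 0.30 = 13.3333333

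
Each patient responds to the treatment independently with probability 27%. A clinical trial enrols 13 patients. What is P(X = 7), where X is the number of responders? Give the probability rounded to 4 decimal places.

0.0272

X ~ Binomial(n=13, p=0.27).
P(X=7) = C(13,7) · p^7 · (1−p)^6
= 1716 · 0.0001046 · 0.15133 = 0.027164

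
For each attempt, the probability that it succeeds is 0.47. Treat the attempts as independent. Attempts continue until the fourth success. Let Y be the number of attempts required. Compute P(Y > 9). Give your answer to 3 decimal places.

0.316

Needing more than 9 attempts ⇔ fewer than 4 successes in the first 9. With X ~ Binomial(9, 0.47), P(Y > 9) = P(X ≤ 3).
  k=0: C(9,0)·0.47^0·0.53^9 = 0.00330
  k=1: C(9,1)·0.47^1·0.53^8 = 0.02634
  k=2: C(9,2)·0.47^2·0.53^7 = 0.09342
  k=3: C(9,3)·0.47^3·0.53^6 = 0.19330
P(X ≤ 3) = 0.31635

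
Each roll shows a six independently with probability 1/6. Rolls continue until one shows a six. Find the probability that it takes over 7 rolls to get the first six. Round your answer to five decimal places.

Y = number of rolls to the first success; geometric, p = 0.166667.
P(Y > 7) = P(first 7 all fail) = (1−p)^7 = 0.2790816

0.27908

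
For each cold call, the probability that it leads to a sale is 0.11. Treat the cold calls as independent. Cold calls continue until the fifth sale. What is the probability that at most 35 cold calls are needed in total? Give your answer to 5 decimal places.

0.33990

Finishing within 35 cold calls ⇔ at least 5 successes in the first 35. With X ~ Binomial(35, 0.11), P(Y ≤ 35) = 1 − P(X ≤ 4).
  k=0: C(35,0)·0.11^0·0.89^35 = 0.0169297
  k=1: C(35,1)·0.11^1·0.89^34 = 0.0732354
  k=2: C(35,2)·0.11^2·0.89^33 = 0.1538766
  k=3: C(35,3)·0.11^3·0.89^32 = 0.2092030
  k=4: C(35,4)·0.11^4·0.89^31 = 0.2068524
1 − 0.6600971 = 0.3399029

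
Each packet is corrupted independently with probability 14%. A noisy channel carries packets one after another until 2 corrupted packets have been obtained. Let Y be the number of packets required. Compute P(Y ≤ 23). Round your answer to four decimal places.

Finishing within 23 packets ⇔ at least 2 successes in the first 23. With X ~ Binomial(23, 0.14), P(Y ≤ 23) = 1 − P(X ≤ 1).
  k=0: C(23,0)·0.14^0·0.86^23 = 0.031150
  k=1: C(23,1)·0.14^1·0.86^22 = 0.116633
1 − 0.147784 = 0.852216

0.8522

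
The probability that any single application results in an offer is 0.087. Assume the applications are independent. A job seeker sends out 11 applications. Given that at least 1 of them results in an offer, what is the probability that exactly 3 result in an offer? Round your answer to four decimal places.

X ~ Binomial(11, 0.087). Want P(X=3 | X≥1) = P(X=3) / P(X≥1).
P(X=3) = C(11,3)·0.087^3·0.913^8 = 0.052458
P(X≥1) = 1 − 0.367433 = 0.632567
Ratio = 0.052458 / 0.632567 = 0.082928

0.0829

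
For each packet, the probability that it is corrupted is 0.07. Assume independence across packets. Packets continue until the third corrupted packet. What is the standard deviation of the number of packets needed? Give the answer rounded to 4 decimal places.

23.8618

Y = total packets until the third success; negative binomial with r=3, p=0.07.
SD(Y) = √[r(1−p)/p²] = √(569.387755) = 23.861847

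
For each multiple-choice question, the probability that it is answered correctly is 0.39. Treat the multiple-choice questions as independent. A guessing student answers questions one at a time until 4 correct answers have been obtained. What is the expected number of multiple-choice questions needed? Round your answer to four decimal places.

Y = total multiple-choice questions until the fourth success; negative binomial with r=4, p=0.39.
E[Y] = r / p = 4 / 0.39 = 10.256410

10.2564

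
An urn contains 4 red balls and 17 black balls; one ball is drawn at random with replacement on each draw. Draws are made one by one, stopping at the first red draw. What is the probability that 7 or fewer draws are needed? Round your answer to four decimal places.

0.7722

Y = number of draws to the first success; geometric, p = 0.190476.
P(Y ≤ 7) = 1 − (1−p)^7 = 1 − 0.227828 = 0.772172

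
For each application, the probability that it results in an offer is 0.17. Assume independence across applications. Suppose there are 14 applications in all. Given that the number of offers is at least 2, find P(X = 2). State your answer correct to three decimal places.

0.393

X ~ Binomial(14, 0.17). Want P(X=2 | X≥2) = P(X=2) / P(X≥2).
P(X=2) = C(14,2)·0.17^2·0.83^12 = 0.28111
P(X≥2) = 1 − 0.07364 − 0.21115 = 0.71521
Ratio = 0.28111 / 0.71521 = 0.39304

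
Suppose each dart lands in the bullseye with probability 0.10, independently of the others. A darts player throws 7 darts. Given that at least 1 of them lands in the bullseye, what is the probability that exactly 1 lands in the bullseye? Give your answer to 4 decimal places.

X ~ Binomial(7, 0.10). Want P(X=1 | X≥1) = P(X=1) / P(X≥1).
P(X=1) = C(7,1)·0.10^1·0.90^6 = 0.372009
P(X≥1) = 1 − 0.478297 = 0.521703
Ratio = 0.372009 / 0.521703 = 0.713066

0.7131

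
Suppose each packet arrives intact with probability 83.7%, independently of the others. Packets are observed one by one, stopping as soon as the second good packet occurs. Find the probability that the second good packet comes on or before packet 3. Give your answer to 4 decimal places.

Finishing within 3 packets ⇔ at least 2 successes in the first 3. With X ~ Binomial(3, 0.837), P(Y ≤ 3) = 1 − P(X ≤ 1).
  k=0: C(3,0)·0.837^0·0.163^3 = 0.004331
  k=1: C(3,1)·0.837^1·0.163^2 = 0.066715
1 − 0.071046 = 0.928954

0.9290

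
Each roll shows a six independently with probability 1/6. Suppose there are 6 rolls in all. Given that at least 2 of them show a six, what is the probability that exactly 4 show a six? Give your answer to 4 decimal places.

0.0305

X ~ Binomial(6, 0.166667). Want P(X=4 | X≥2) = P(X=4) / P(X≥2).
P(X=4) = C(6,4)·0.166667^4·0.833333^2 = 0.008038
P(X≥2) = 1 − 0.334898 − 0.401878 = 0.263224
Ratio = 0.008038 / 0.263224 = 0.030535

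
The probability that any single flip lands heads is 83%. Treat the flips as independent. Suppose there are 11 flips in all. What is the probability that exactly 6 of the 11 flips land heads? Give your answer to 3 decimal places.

0.021

X ~ Binomial(n=11, p=0.83).
P(X=6) = C(11,6) · p^6 · (1−p)^5
= 462 · 0.32694 · 0.00014199 = 0.02145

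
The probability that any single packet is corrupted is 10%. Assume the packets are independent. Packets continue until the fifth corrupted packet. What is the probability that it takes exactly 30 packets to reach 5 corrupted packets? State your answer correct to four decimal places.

Y = trial on which the fifth success occurs; negative binomial, r=5, p=0.10.
P(Y=30) = C(29,4) · p^5 · (1−p)^25
= 23751 · 1e-05 · 0.07179 = 0.017051

0.0171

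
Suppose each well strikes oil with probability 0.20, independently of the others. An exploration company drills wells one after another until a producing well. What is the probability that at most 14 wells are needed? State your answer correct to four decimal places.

0.9560

Y = number of wells to the first success; geometric, p = 0.20.
P(Y ≤ 14) = 1 − (1−p)^14 = 1 − 0.043980 = 0.956020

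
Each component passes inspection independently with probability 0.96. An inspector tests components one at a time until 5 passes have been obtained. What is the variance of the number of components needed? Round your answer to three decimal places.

0.217

Y = total components until the fifth success; negative binomial with r=5, p=0.96.
Var(Y) = r(1−p)/p² = 5·0.04 / 0.96² = 0.21701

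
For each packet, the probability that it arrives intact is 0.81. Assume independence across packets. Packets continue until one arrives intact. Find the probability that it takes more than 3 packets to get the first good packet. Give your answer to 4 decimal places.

Y = number of packets to the first success; geometric, p = 0.81.
P(Y > 3) = P(first 3 all fail) = (1−p)^3 = 0.006859

0.0069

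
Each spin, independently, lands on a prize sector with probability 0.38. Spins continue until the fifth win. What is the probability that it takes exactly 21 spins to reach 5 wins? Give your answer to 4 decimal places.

0.0183

Y = trial on which the fifth success occurs; negative binomial, r=5, p=0.38.
P(Y=21) = C(20,4) · p^5 · (1−p)^16
= 4845 · 0.0079235 · 0.00047672 = 0.018301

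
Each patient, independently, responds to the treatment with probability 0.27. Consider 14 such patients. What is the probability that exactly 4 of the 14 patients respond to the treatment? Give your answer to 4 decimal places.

X ~ Binomial(n=14, p=0.27).
P(X=4) = C(14,4) · p^4 · (1−p)^10
= 1001 · 0.0053144 · 0.042976 = 0.228622

0.2286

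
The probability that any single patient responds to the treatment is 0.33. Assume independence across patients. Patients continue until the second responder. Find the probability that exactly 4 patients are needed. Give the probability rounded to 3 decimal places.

0.147

Y = trial on which the second success occurs; negative binomial, r=2, p=0.33.
P(Y=4) = C(3,1) · p^2 · (1−p)^2
= 3 · 0.1089 · 0.4489 = 0.14666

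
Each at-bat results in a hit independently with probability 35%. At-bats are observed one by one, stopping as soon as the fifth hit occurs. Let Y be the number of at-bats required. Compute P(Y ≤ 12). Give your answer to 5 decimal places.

Finishing within 12 at-bats ⇔ at least 5 successes in the first 12. With X ~ Binomial(12, 0.35), P(Y ≤ 12) = 1 − P(X ≤ 4).
  k=0: C(12,0)·0.35^0·0.65^12 = 0.0056880
  k=1: C(12,1)·0.35^1·0.65^11 = 0.0367533
  k=2: C(12,2)·0.35^2·0.65^10 = 0.1088463
  k=3: C(12,3)·0.35^3·0.65^9 = 0.1953651
  k=4: C(12,4)·0.35^4·0.65^8 = 0.2366924
1 − 0.5833451 = 0.4166549

0.41665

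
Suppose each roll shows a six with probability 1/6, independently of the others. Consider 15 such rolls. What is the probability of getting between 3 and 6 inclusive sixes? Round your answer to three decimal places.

X ~ Binomial(15, 0.166667); P(3 ≤ X ≤ 6) = Σ C(15,k) p^k (1−p)^(15−k) over k:
  k=3: C(15,3)·0.166667^3·0.833333^12 = 0.23626
  k=4: C(15,4)·0.166667^4·0.833333^11 = 0.14175
  k=5: C(15,5)·0.166667^5·0.833333^10 = 0.06237
  k=6: C(15,6)·0.166667^6·0.833333^9 = 0.02079
Total = 0.46117

0.461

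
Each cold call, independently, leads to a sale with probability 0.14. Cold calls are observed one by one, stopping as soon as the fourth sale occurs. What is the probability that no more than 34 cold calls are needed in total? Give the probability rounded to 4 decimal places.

0.7201

Finishing within 34 cold calls ⇔ at least 4 successes in the first 34. With X ~ Binomial(34, 0.14), P(Y ≤ 34) = 1 − P(X ≤ 3).
  k=0: C(34,0)·0.14^0·0.86^34 = 0.005929
  k=1: C(34,1)·0.14^1·0.86^33 = 0.032814
  k=2: C(34,2)·0.14^2·0.86^32 = 0.088139
  k=3: C(34,3)·0.14^3·0.86^31 = 0.153048
1 − 0.279930 = 0.720070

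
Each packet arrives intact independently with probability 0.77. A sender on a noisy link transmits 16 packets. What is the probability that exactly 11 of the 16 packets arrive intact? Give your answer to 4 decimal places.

0.1586

X ~ Binomial(n=16, p=0.77).
P(X=11) = C(16,11) · p^11 · (1−p)^5
= 4368 · 0.056415 · 0.00064363 = 0.158606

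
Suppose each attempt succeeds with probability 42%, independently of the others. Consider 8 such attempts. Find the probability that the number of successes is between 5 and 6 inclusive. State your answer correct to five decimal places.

X ~ Binomial(8, 0.42); P(5 ≤ X ≤ 6) = Σ C(8,k) p^k (1−p)^(8−k) over k:
  k=5: C(8,5)·0.42^5·0.58^3 = 0.1427968
  k=6: C(8,6)·0.42^6·0.58^2 = 0.0517023
Total = 0.1944991

0.19450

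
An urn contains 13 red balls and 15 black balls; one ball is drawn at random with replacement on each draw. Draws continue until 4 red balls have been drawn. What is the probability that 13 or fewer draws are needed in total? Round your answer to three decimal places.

Finishing within 13 draws ⇔ at least 4 successes in the first 13. With X ~ Binomial(13, 0.464286), P(Y ≤ 13) = 1 − P(X ≤ 3).
  k=0: C(13,0)·0.464286^0·0.535714^13 = 0.00030
  k=1: C(13,1)·0.464286^1·0.535714^12 = 0.00337
  k=2: C(13,2)·0.464286^2·0.535714^11 = 0.01754
  k=3: C(13,3)·0.464286^3·0.535714^10 = 0.05573
1 − 0.07693 = 0.92307

0.923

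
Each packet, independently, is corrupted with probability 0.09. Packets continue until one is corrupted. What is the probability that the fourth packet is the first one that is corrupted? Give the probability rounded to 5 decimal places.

0.06782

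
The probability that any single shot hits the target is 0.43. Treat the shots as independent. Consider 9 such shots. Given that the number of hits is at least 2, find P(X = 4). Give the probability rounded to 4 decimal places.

0.2727

X ~ Binomial(9, 0.43). Want P(X=4 | X≥2) = P(X=4) / P(X≥2).
P(X=4) = C(9,4)·0.43^4·0.57^5 = 0.259190
P(X≥2) = 1 − 0.006351 − 0.043123 = 0.950525
Ratio = 0.259190 / 0.950525 = 0.272681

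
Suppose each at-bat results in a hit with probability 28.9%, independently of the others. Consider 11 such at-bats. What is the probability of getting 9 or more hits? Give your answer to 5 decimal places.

0.00042

X ~ Binomial(11, 0.289); P(X ≥ 9) = Σ C(11,k) p^k (1−p)^(11−k) over k:
  k=9: C(11,9)·0.289^9·0.711^2 = 0.0003910
  k=10: C(11,10)·0.289^10·0.711^1 = 0.0000318
  k=11: C(11,11)·0.289^11·0.711^0 = 0.0000012
Total = 0.0004240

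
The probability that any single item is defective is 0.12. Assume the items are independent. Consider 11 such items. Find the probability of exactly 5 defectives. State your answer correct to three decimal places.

X ~ Binomial(n=11, p=0.12).
P(X=5) = C(11,5) · p^5 · (1−p)^6
= 462 · 2.4883e-05 · 0.4644 = 0.00534

0.005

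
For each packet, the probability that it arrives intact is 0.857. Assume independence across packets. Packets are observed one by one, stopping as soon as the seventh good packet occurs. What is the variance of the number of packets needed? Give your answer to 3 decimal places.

1.363

Y = total packets until the seventh success; negative binomial with r=7, p=0.857.
Var(Y) = r(1−p)/p² = 7·0.143 / 0.857² = 1.36293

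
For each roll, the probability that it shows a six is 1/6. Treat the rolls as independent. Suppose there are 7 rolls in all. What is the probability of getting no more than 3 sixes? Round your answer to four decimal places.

0.9824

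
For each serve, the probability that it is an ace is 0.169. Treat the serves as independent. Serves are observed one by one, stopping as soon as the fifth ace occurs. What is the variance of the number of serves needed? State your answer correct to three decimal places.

145.478

Y = total serves until the fifth success; negative binomial with r=5, p=0.169.
Var(Y) = r(1−p)/p² = 5·0.831 / 0.169² = 145.47810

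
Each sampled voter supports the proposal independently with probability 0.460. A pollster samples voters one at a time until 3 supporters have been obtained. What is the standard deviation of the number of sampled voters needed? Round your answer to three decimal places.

Y = total sampled voters until the third success; negative binomial with r=3, p=0.46.
SD(Y) = √[r(1−p)/p²] = √(7.65595) = 2.76694

2.767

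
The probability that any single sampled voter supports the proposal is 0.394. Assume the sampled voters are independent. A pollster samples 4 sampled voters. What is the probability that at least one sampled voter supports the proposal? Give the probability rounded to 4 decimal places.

0.8651

P(at least one) = 1 − P(none) = 1 − (1 − 0.394)^4
= 1 − 0.134862 = 0.865138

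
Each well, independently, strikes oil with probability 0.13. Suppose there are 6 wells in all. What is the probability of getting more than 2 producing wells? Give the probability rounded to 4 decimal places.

0.0324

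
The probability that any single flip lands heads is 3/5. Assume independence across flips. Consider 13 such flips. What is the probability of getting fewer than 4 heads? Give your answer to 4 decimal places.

0.0078

X ~ Binomial(13, 0.60); P(X ≤ 3) = Σ C(13,k) p^k (1−p)^(13−k) over k:
  k=0: C(13,0)·0.60^0·0.40^13 = 0.000007
  k=1: C(13,1)·0.60^1·0.40^12 = 0.000131
  k=2: C(13,2)·0.60^2·0.40^11 = 0.001178
  k=3: C(13,3)·0.60^3·0.40^10 = 0.006478
Total = 0.007793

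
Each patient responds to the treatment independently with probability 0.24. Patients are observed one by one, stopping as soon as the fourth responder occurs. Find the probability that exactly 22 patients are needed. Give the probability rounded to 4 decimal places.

Y = trial on which the fourth success occurs; negative binomial, r=4, p=0.24.
P(Y=22) = C(21,3) · p^4 · (1−p)^18
= 1330 · 0.0033178 · 0.0071556 = 0.031575

0.0316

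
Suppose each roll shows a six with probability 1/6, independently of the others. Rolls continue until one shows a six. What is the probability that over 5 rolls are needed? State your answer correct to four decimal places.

0.4019

Y = number of rolls to the first success; geometric, p = 0.166667.
P(Y > 5) = P(first 5 all fail) = (1−p)^5 = 0.401878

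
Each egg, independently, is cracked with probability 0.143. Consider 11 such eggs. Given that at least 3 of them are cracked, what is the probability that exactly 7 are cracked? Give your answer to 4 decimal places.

X ~ Binomial(11, 0.143). Want P(X=7 | X≥3) = P(X=7) / P(X≥3).
P(X=7) = C(11,7)·0.143^7·0.857^4 = 0.000218
P(X≥3) = 1 − 0.183142 − 0.336153 − 0.280454 = 0.200250
Ratio = 0.000218 / 0.200250 = 0.001087

0.0011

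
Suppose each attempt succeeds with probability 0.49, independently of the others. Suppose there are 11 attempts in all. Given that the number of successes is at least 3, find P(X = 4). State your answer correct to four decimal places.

0.1774

X ~ Binomial(11, 0.49). Want P(X=4 | X≥3) = P(X=4) / P(X≥3).
P(X=4) = C(11,4)·0.49^4·0.51^7 = 0.170722
P(X≥3) = 1 − 0.000607 − 0.006416 − 0.030824 = 0.962153
Ratio = 0.170722 / 0.962153 = 0.177438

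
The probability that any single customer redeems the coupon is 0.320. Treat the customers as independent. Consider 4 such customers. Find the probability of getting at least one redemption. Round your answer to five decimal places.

0.78619

P(at least one) = 1 − P(none) = 1 − (1 − 0.32)^4
= 1 − 0.2138138 = 0.7861862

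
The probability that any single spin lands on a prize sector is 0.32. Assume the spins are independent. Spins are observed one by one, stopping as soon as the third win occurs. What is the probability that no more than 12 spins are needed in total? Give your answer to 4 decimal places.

0.7922

Finishing within 12 spins ⇔ at least 3 successes in the first 12. With X ~ Binomial(12, 0.32), P(Y ≤ 12) = 1 − P(X ≤ 2).
  k=0: C(12,0)·0.32^0·0.68^12 = 0.009775
  k=1: C(12,1)·0.32^1·0.68^11 = 0.055199
  k=2: C(12,2)·0.32^2·0.68^10 = 0.142867
1 − 0.207841 = 0.792159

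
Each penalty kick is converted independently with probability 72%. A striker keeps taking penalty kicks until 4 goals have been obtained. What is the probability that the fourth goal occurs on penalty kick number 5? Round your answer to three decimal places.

Y = trial on which the fourth success occurs; negative binomial, r=4, p=0.72.
P(Y=5) = C(4,3) · p^4 · (1−p)^1
= 4 · 0.26874 · 0.28 = 0.30099

0.301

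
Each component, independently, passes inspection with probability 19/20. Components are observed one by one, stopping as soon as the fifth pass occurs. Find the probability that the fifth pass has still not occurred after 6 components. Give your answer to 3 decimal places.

Needing more than 6 components ⇔ fewer than 5 successes in the first 6. With X ~ Binomial(6, 0.95), P(Y > 6) = P(X ≤ 4).
  k=0: C(6,0)·0.95^0·0.05^6 = 0.00000
  k=1: C(6,1)·0.95^1·0.05^5 = 0.00000
  k=2: C(6,2)·0.95^2·0.05^4 = 0.00008
  k=3: C(6,3)·0.95^3·0.05^3 = 0.00214
  k=4: C(6,4)·0.95^4·0.05^2 = 0.03054
P(X ≤ 4) = 0.03277

0.033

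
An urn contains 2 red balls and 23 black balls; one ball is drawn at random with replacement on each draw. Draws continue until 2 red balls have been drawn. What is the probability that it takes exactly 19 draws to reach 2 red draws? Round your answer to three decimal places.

0.028

Y = trial on which the second success occurs; negative binomial, r=2, p=0.08.
P(Y=19) = C(18,1) · p^2 · (1−p)^17
= 18 · 0.0064 · 0.24232 = 0.02792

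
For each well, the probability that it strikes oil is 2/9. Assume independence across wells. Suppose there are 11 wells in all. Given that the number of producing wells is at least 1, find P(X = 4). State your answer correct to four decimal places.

0.1479

X ~ Binomial(11, 0.222222). Want P(X=4 | X≥1) = P(X=4) / P(X≥1).
P(X=4) = C(11,4)·0.222222^4·0.777778^7 = 0.138565
P(X≥1) = 1 − 0.063010 = 0.936990
Ratio = 0.138565 / 0.936990 = 0.147883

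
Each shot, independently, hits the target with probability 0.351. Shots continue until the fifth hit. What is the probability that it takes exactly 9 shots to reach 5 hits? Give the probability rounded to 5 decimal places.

0.06616

Y = trial on which the fifth success occurs; negative binomial, r=5, p=0.351.
P(Y=9) = C(8,4) · p^5 · (1−p)^4
= 70 · 0.0053276 · 0.17741 = 0.0661626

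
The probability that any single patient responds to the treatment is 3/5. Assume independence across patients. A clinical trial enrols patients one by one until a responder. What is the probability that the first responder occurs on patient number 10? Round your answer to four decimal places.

Geometric (trials to first success), p = 0.60.
P(Y = 10) = (1−p)^9 · p = 0.00026214 · 0.60 = 0.000157

0.0002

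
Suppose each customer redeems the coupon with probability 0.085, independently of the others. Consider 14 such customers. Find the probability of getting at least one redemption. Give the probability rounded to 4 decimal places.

P(at least one) = 1 − P(none) = 1 − (1 − 0.085)^14
= 1 − 0.288334 = 0.711666

0.7117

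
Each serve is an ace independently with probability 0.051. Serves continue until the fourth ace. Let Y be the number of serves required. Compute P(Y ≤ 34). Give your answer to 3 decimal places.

Finishing within 34 serves ⇔ at least 4 successes in the first 34. With X ~ Binomial(34, 0.051), P(Y ≤ 34) = 1 − P(X ≤ 3).
  k=0: C(34,0)·0.051^0·0.949^34 = 0.16868
  k=1: C(34,1)·0.051^1·0.949^33 = 0.30820
  k=2: C(34,2)·0.051^2·0.949^32 = 0.27329
  k=3: C(34,3)·0.051^3·0.949^31 = 0.15666
1 − 0.90682 = 0.09318

0.093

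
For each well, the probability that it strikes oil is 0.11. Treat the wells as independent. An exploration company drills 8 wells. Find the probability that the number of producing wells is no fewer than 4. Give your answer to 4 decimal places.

0.0071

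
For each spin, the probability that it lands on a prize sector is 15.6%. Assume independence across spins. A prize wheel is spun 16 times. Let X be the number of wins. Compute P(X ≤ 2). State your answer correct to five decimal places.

0.53414

X ~ Binomial(16, 0.156); P(X ≤ 2) = Σ C(16,k) p^k (1−p)^(16−k) over k:
  k=0: C(16,0)·0.156^0·0.844^16 = 0.0662948
  k=1: C(16,1)·0.156^1·0.844^15 = 0.1960565
  k=2: C(16,2)·0.156^2·0.844^14 = 0.2717845
Total = 0.5341358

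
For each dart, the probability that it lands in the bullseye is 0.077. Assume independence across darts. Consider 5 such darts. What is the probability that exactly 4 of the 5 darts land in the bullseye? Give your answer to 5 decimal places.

0.00016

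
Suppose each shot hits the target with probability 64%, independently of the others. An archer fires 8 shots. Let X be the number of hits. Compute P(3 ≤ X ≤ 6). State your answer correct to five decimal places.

0.81593

X ~ Binomial(8, 0.64); P(3 ≤ X ≤ 6) = Σ C(8,k) p^k (1−p)^(8−k) over k:
  k=3: C(8,3)·0.64^3·0.36^5 = 0.0887647
  k=4: C(8,4)·0.64^4·0.36^4 = 0.1972550
  k=5: C(8,5)·0.64^5·0.36^3 = 0.2805404
  k=6: C(8,6)·0.64^6·0.36^2 = 0.2493692
Total = 0.8159293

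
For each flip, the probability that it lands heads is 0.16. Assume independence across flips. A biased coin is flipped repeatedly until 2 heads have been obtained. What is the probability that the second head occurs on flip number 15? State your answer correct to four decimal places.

Y = trial on which the second success occurs; negative binomial, r=2, p=0.16.
P(Y=15) = C(14,1) · p^2 · (1−p)^13
= 14 · 0.0256 · 0.10366 = 0.037153

0.0372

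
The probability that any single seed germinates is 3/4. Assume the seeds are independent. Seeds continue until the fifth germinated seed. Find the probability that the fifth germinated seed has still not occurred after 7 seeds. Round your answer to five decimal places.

Needing more than 7 seeds ⇔ fewer than 5 successes in the first 7. With X ~ Binomial(7, 0.75), P(Y > 7) = P(X ≤ 4).
  k=0: C(7,0)·0.75^0·0.25^7 = 0.0000610
  k=1: C(7,1)·0.75^1·0.25^6 = 0.0012817
  k=2: C(7,2)·0.75^2·0.25^5 = 0.0115356
  k=3: C(7,3)·0.75^3·0.25^4 = 0.0576782
  k=4: C(7,4)·0.75^4·0.25^3 = 0.1730347
P(X ≤ 4) = 0.2435913

0.24359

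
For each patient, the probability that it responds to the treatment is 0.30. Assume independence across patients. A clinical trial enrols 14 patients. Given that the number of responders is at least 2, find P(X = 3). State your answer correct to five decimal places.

0.20402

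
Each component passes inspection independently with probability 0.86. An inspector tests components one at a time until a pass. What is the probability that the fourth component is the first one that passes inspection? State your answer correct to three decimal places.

0.002

Geometric (trials to first success), p = 0.86.
P(Y = 4) = (1−p)^3 · p = 0.002744 · 0.86 = 0.00236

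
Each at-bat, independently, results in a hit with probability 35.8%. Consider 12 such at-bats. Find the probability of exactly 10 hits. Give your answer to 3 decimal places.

X ~ Binomial(n=12, p=0.358).
P(X=10) = C(12,10) · p^10 · (1−p)^2
= 66 · 3.458e-05 · 0.41216 = 0.00094

0.001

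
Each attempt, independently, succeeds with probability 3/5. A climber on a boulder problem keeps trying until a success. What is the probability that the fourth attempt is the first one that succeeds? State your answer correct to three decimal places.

0.038

Geometric (trials to first success), p = 0.60.
P(Y = 4) = (1−p)^3 · p = 0.064 · 0.60 = 0.03840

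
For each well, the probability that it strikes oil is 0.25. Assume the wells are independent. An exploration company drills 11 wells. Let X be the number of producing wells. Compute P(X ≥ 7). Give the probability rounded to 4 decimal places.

0.0076

X ~ Binomial(11, 0.25); P(X ≥ 7) = Σ C(11,k) p^k (1−p)^(11−k) over k:
  k=7: C(11,7)·0.25^7·0.75^4 = 0.006373
  k=8: C(11,8)·0.25^8·0.75^3 = 0.001062
  k=9: C(11,9)·0.25^9·0.75^2 = 0.000118
  k=10: C(11,10)·0.25^10·0.75^1 = 0.000008
  k=11: C(11,11)·0.25^11·0.75^0 = 0.000000
Total = 0.007561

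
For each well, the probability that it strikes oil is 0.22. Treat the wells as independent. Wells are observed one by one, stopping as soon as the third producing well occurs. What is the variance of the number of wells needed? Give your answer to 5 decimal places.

48.34711

Y = total wells until the third success; negative binomial with r=3, p=0.22.
Var(Y) = r(1−p)/p² = 3·0.78 / 0.22² = 48.3471074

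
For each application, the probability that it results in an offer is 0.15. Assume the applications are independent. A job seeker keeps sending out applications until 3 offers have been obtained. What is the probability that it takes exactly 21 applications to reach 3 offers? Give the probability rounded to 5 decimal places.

0.03440

Y = trial on which the third success occurs; negative binomial, r=3, p=0.15.
P(Y=21) = C(20,2) · p^3 · (1−p)^18
= 190 · 0.003375 · 0.053646 = 0.0344008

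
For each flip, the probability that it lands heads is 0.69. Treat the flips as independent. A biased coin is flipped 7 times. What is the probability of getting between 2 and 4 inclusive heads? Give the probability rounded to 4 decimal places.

X ~ Binomial(7, 0.69); P(2 ≤ X ≤ 4) = Σ C(7,k) p^k (1−p)^(7−k) over k:
  k=2: C(7,2)·0.69^2·0.31^5 = 0.028624
  k=3: C(7,3)·0.69^3·0.31^4 = 0.106185
  k=4: C(7,4)·0.69^4·0.31^3 = 0.236347
Total = 0.371155

0.3712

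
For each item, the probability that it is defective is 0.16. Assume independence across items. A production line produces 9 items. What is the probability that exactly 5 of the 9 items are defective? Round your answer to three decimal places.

X ~ Binomial(n=9, p=0.16).
P(X=5) = C(9,5) · p^5 · (1−p)^4
= 126 · 0.00010486 · 0.49787 = 0.00658

0.007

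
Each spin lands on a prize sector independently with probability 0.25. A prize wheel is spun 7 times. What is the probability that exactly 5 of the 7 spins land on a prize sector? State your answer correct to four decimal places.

X ~ Binomial(n=7, p=0.25).
P(X=5) = C(7,5) · p^5 · (1−p)^2
= 21 · 0.00097656 · 0.5625 = 0.011536

0.0115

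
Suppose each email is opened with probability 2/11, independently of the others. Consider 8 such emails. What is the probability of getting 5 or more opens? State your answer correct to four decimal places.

X ~ Binomial(8, 0.181818); P(X ≥ 5) = Σ C(8,k) p^k (1−p)^(8−k) over k:
  k=5: C(8,5)·0.181818^5·0.818182^3 = 0.006094
  k=6: C(8,6)·0.181818^6·0.818182^2 = 0.000677
  k=7: C(8,7)·0.181818^7·0.818182^1 = 0.000043
  k=8: C(8,8)·0.181818^8·0.818182^0 = 0.000001
Total = 0.006816

0.0068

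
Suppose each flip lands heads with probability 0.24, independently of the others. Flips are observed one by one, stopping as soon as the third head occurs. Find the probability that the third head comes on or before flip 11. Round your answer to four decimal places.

0.5134

Finishing within 11 flips ⇔ at least 3 successes in the first 11. With X ~ Binomial(11, 0.24), P(Y ≤ 11) = 1 − P(X ≤ 2).
  k=0: C(11,0)·0.24^0·0.76^11 = 0.048860
  k=1: C(11,1)·0.24^1·0.76^10 = 0.169723
  k=2: C(11,2)·0.24^2·0.76^9 = 0.267983
1 − 0.486565 = 0.513435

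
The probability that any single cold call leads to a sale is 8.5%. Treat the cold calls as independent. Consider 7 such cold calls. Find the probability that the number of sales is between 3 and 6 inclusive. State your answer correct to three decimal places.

X ~ Binomial(7, 0.085); P(3 ≤ X ≤ 6) = Σ C(7,k) p^k (1−p)^(7−k) over k:
  k=3: C(7,3)·0.085^3·0.915^4 = 0.01507
  k=4: C(7,4)·0.085^4·0.915^3 = 0.00140
  k=5: C(7,5)·0.085^5·0.915^2 = 0.00008
  k=6: C(7,6)·0.085^6·0.915^1 = 0.00000
Total = 0.01655

0.017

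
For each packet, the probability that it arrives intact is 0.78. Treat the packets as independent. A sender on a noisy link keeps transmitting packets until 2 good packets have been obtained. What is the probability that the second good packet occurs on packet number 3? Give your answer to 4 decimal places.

0.2677

Y = trial on which the second success occurs; negative binomial, r=2, p=0.78.
P(Y=3) = C(2,1) · p^2 · (1−p)^1
= 2 · 0.6084 · 0.22 = 0.267696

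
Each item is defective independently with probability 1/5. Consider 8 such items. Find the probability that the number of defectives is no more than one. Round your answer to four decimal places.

0.5033

X ~ Binomial(8, 0.20); P(X ≤ 1) = Σ C(8,k) p^k (1−p)^(8−k) over k:
  k=0: C(8,0)·0.20^0·0.80^8 = 0.167772
  k=1: C(8,1)·0.20^1·0.80^7 = 0.335544
Total = 0.503316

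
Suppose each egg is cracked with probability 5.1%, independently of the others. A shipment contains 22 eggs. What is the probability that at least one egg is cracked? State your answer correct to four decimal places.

0.6839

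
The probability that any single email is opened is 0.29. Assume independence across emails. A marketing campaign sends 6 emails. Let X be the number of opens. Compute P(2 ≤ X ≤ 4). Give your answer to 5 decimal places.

0.54863

X ~ Binomial(6, 0.29); P(2 ≤ X ≤ 4) = Σ C(6,k) p^k (1−p)^(6−k) over k:
  k=2: C(6,2)·0.29^2·0.71^4 = 0.3205684
  k=3: C(6,3)·0.29^3·0.71^3 = 0.1745818
  k=4: C(6,4)·0.29^4·0.71^2 = 0.0534811
Total = 0.5486312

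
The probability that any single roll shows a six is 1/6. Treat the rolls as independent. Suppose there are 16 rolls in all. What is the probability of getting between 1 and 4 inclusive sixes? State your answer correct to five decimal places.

X ~ Binomial(16, 0.166667); P(1 ≤ X ≤ 4) = Σ C(16,k) p^k (1−p)^(16−k) over k:
  k=1: C(16,1)·0.166667^1·0.833333^15 = 0.1730813
  k=2: C(16,2)·0.166667^2·0.833333^14 = 0.2596219
  k=3: C(16,3)·0.166667^3·0.833333^13 = 0.2423138
  k=4: C(16,4)·0.166667^4·0.833333^12 = 0.1575039
Total = 0.8325208

0.83252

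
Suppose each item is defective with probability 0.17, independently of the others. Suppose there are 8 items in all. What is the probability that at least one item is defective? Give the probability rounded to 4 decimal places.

P(at least one) = 1 − P(none) = 1 − (1 − 0.17)^8
= 1 − 0.225229 = 0.774771

0.7748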